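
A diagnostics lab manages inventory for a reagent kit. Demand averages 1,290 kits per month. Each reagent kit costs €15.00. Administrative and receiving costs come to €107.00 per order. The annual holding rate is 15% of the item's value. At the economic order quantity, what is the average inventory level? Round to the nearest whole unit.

Annual demand D = 1,290 × 12 = 15,480.
Holding cost H = 0.15 × €15.00 = €2.2500 per unit per year.
Q* = √(2DS/H) = √(2 × 15,480 × 107 / 2.25) ≈ 1213.39.
Average inventory = Q*/2 ≈ 1213.39 / 2 = 606.696.

Average inventory ≈ 607 kits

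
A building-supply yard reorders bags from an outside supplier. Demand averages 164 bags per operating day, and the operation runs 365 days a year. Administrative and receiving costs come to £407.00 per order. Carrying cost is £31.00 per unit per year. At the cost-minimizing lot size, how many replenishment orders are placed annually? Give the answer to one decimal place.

Annual demand D = 164 × 365 = 59,860.
EOQ = √(2DS/H) = √(2 × 59,860 × 407 / 31) ≈ 1253.72.
Orders per year = D / Q* = 59,860 / 1253.72 ≈ 47.746.

N ≈ 47.7 orders per year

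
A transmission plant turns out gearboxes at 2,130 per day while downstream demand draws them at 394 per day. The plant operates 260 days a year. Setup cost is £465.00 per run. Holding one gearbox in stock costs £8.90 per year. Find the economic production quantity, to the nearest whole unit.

Q* ≈ 3,624 gearboxes

Annual demand D = 394 × 260 = 102,440.
Production build-up factor (1 − d/p) = 1 − 394/2,130 = 0.8150.
Q* = √(2DS / (H(1 − d/p))) = √(2 × 102,440 × 465 / (8.9 × 0.8150)).
= √(95,269,200 / 7.2537) ≈ 3624.067.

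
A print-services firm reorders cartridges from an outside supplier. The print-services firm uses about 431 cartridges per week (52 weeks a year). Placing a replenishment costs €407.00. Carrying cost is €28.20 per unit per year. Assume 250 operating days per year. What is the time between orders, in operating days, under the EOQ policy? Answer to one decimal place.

Annual demand D = 431 × 52 = 22,412.
The optimal lot size = √(2DS/H) = √(2 × 22,412 × 407 / 28.2) ≈ 804.32.
Cycle time = Q*/D × 250 = 804.32 / 22,412 × 250 ≈ 8.972 days.

T ≈ 9.0 days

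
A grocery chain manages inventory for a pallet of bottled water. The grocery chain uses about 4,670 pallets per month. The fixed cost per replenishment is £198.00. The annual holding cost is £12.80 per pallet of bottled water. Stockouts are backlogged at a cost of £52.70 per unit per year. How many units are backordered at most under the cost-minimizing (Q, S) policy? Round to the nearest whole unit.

S* ≈ 287 pallets

Annual demand D = 4,670 × 12 = 56,040.
With planned backorders, Q* = √(2DS/H) · √((H+B)/B).
√(2DS/H) = √(2 × 56,040 × 198 / 12.8) = 1316.715.
√((H+B)/B) = √((12.8+52.7)/52.7) = 1.1148.
Q* ≈ 1467.936.
S* = Q* · H/(H+B) = 1467.936 × 12.8/65.5 ≈ 286.864.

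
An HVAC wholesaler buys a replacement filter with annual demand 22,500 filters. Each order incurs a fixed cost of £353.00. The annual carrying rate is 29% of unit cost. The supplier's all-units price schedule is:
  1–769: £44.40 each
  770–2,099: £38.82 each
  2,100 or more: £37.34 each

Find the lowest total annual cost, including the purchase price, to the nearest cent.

Holding cost per unit per year at price C is H = 0.29·C.
Evaluate total cost at each tier's feasible EOQ or, if the EOQ is below the tier, at the tier's minimum quantity.
Tier 1 (£44.40): EOQ = 1110.7 exceeds tier's upper bound 769, so this tier is dominated.
EOQ at £38.82 = 1187.9 (feasible in tier 2): TC = 22,500×£38.82 + (22,500/1187.9)×353 + (1187.9/2)×0.29×£38.82 = £886,822.74.
EOQ at £37.34 = 1211.2 < 2100, so use break Q=2100: TC = 22,500×£37.34 + (22,500/2100.0)×353 + (2100.0/2)×0.29×£37.34 = £855,302.17.
Lowest total cost among the candidates is at Q = 2100.0.

TC* ≈ £855,302.17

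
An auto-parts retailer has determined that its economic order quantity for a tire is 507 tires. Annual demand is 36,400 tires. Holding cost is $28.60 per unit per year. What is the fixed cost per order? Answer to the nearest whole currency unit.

The basic EOQ model gives Q* = √(2DS/H); rearrange for the unknown.
From Q* = √(2DS/H): S = Q*²H / (2D) = 507² × 28.6 / (2 × 36,400) = 100.9835.

S ≈ $101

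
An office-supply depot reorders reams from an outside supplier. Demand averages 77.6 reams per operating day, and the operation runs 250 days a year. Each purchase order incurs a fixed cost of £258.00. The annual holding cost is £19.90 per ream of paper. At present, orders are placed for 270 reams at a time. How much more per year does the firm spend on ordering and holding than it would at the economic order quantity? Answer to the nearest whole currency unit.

Extra cost ≈ £7,110 per year

Annual demand D = 77.6 × 250 = 19,400.
EOQ = √(2DS/H) = √(2 × 19,400 × 258 / 19.9) ≈ 709.25.
Cost at Q* = (D/Q*)S + (Q*/2)H = √(2DSH) ≈ £14,114.07.
Cost at Q = 270: (19,400/270)×258 + (270/2)×19.9 = £18,537.78 + £2,686.50 = £21,224.28.
Excess = £21,224.28 − £14,114.07 = £7,110.21.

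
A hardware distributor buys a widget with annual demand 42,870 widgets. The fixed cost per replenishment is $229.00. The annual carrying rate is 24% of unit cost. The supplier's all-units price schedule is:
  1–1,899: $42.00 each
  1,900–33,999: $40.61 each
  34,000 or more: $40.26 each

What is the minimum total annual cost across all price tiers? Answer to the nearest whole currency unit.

TC* ≈ $1,755,377

Holding cost per unit per year at price C is H = 0.24·C.
Candidates are each tier's EOQ (if it falls in that tier) and each price-break quantity.
EOQ at $42.00 = 1395.7 (feasible in tier 1): TC = 42,870×$42.00 + (42,870/1395.7)×229 + (1395.7/2)×0.24×$42.00 = $1,814,608.24.
EOQ at $40.61 = 1419.3 < 1900, so use break Q=1900: TC = 42,870×$40.61 + (42,870/1900.0)×229 + (1900.0/2)×0.24×$40.61 = $1,755,376.74.
EOQ at $40.26 = 1425.5 < 34000, so use break Q=34000: TC = 42,870×$40.26 + (42,870/34000.0)×229 + (34000.0/2)×0.24×$40.26 = $1,890,495.74.
Lowest total cost among the candidates is at Q = 1900.0.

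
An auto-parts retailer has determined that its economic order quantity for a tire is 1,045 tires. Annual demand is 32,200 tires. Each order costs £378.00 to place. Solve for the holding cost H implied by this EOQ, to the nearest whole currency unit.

H ≈ £22

The basic EOQ model gives Q* = √(2DS/H); rearrange for the unknown.
From Q* = √(2DS/H): H = 2DS / Q*² = 2 × 32,200 × 378 / 1,045² = 22.2918.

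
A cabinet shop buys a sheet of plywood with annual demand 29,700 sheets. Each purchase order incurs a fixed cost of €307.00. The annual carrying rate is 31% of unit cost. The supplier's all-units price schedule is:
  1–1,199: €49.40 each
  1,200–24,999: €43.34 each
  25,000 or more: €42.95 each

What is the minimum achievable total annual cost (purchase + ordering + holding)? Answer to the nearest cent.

Holding cost per unit per year at price C is H = 0.31·C.
For each price level, check whether its EOQ is feasible; otherwise the best quantity at that price is the breakpoint.
EOQ at €49.40 = 1091.2 (feasible in tier 1): TC = 29,700×€49.40 + (29,700/1091.2)×307 + (1091.2/2)×0.31×€49.40 = €1,483,891.17.
EOQ at €43.34 = 1165.0 < 1200, so use break Q=1200: TC = 29,700×€43.34 + (29,700/1200.0)×307 + (1200.0/2)×0.31×€43.34 = €1,302,857.49.
EOQ at €42.95 = 1170.3 < 25000, so use break Q=25000: TC = 29,700×€42.95 + (29,700/25000.0)×307 + (25000.0/2)×0.31×€42.95 = €1,442,410.97.
Lowest total cost among the candidates is at Q = 1200.0.

TC* ≈ €1,302,857.49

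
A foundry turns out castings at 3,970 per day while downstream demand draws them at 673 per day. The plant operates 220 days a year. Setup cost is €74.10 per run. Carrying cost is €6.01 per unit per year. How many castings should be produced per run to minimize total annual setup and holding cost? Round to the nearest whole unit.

Annual demand D = 673 × 220 = 148,060.
Production build-up factor (1 − d/p) = 1 − 673/3,970 = 0.8305.
Q* = √(2DS / (H(1 − d/p))) = √(2 × 148,060 × 74.1 / (6.01 × 0.8305)).
= √(21,942,492 / 4.9912) ≈ 2096.725.

Q* ≈ 2,097 castings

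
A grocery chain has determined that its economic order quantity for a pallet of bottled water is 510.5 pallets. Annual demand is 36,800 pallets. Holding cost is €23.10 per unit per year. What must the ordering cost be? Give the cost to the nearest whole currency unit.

S ≈ €82

Squaring Q* = √(2DS/H) gives Q*² = 2DS/H.
From Q* = √(2DS/H): S = Q*²H / (2D) = 510.5² × 23.1 / (2 × 36,800) = 81.7948.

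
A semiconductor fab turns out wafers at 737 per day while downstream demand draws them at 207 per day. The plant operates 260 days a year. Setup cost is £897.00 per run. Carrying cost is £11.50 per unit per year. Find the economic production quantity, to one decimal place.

Q* ≈ 3,416.9 wafers

Annual demand D = 207 × 260 = 53,820.
Production build-up factor (1 − d/p) = 1 − 207/737 = 0.7191.
Q* = √(2DS / (H(1 − d/p))) = √(2 × 53,820 × 897 / (11.5 × 0.7191)).
= √(96,553,080 / 8.27) ≈ 3416.882.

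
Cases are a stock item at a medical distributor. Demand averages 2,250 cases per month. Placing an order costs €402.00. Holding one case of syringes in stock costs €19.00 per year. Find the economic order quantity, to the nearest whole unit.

Annual demand D = 2,250 × 12 = 27,000.
EOQ = √(2DS / H) = √(2 × 27,000 × 402 / 19).
= √(21,708,000 / 19) = √1,142,526.3158 ≈ 1068.890.

Q* ≈ 1,069 cases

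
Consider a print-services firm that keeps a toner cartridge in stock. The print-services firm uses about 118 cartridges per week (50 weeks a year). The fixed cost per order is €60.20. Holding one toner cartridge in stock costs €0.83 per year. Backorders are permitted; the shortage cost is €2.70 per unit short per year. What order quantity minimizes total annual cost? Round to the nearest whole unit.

Q* ≈ 1,058 cartridges

Annual demand D = 118 × 50 = 5,900.
With planned backorders, Q* = √(2DS/H) · √((H+B)/B).
√(2DS/H) = √(2 × 5,900 × 60.2 / 0.83) = 925.125.
√((H+B)/B) = √((0.83+2.7)/2.7) = 1.1434.
Q* ≈ 1057.805.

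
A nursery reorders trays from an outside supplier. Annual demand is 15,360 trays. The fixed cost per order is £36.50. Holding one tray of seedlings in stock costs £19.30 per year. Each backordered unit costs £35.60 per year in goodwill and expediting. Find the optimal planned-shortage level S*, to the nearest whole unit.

S* ≈ 105 trays

With planned backorders, Q* = √(2DS/H) · √((H+B)/B).
√(2DS/H) = √(2 × 15,360 × 36.5 / 19.3) = 241.034.
√((H+B)/B) = √((19.3+35.6)/35.6) = 1.2418.
Q* ≈ 299.323.
S* = Q* · H/(H+B) = 299.323 × 19.3/54.9 ≈ 105.226.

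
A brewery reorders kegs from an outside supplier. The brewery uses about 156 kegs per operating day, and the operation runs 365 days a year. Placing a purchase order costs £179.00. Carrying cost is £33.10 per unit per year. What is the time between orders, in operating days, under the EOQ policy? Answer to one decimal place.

Annual demand D = 156 × 365 = 56,940.
The optimal lot size = √(2DS/H) = √(2 × 56,940 × 179 / 33.1) ≈ 784.76.
Cycle time = Q*/D × 365 = 784.76 / 56,940 × 365 ≈ 5.031 days.

T ≈ 5.0 days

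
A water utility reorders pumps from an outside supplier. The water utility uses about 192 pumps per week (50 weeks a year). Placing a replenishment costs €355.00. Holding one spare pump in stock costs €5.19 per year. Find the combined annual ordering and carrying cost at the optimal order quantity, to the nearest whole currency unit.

TC* ≈ €5,948

Annual demand D = 192 × 50 = 9,600.
Q* = √(2DS/H) = √(2 × 9,600 × 355 / 5.19) ≈ 1145.99.
At the optimum the two cost components are equal, so total cost = 2·(Q*/2)H = Q*·H.
Minimum total = √(2DSH) = √(2 × 9,600 × 355 × 5.19) ≈ 5947.692.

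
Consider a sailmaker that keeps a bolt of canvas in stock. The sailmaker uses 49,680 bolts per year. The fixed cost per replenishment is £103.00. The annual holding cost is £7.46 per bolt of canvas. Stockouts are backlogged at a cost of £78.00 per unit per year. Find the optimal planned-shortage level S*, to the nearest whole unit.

S* ≈ 107 bolts

With planned backorders, Q* = √(2DS/H) · √((H+B)/B).
√(2DS/H) = √(2 × 49,680 × 103 / 7.46) = 1171.265.
√((H+B)/B) = √((7.46+78)/78) = 1.0467.
Q* ≈ 1225.996.
S* = Q* · H/(H+B) = 1225.996 × 7.46/85.46 ≈ 107.020.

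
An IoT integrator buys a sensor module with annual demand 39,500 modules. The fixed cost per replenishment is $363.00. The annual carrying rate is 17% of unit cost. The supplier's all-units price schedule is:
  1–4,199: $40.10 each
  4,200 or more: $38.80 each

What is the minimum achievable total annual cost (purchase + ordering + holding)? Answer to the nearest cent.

Holding cost per unit per year at price C is H = 0.17·C.
Candidates are each tier's EOQ (if it falls in that tier) and each price-break quantity.
EOQ at $40.10 = 2051.0 (feasible in tier 1): TC = 39,500×$40.10 + (39,500/2051.0)×363 + (2051.0/2)×0.17×$40.10 = $1,597,931.81.
EOQ at $38.80 = 2085.1 < 4200, so use break Q=4200: TC = 39,500×$38.80 + (39,500/4200.0)×363 + (4200.0/2)×0.17×$38.80 = $1,549,865.53.
Lowest total cost among the candidates is at Q = 4200.0.

TC* ≈ $1,549,865.53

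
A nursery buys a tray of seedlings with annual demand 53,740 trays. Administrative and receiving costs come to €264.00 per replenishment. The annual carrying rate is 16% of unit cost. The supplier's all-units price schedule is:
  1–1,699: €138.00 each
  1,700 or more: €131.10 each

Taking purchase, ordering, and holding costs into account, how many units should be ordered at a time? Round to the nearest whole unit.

Holding cost per unit per year at price C is H = 0.16·C.
For each price level, check whether its EOQ is feasible; otherwise the best quantity at that price is the breakpoint.
EOQ at €138.00 = 1133.6 (feasible in tier 1): TC = 53,740×€138.00 + (53,740/1133.6)×264 + (1133.6/2)×0.16×€138.00 = €7,441,150.26.
EOQ at €131.10 = 1163.1 < 1700, so use break Q=1700: TC = 53,740×€131.10 + (53,740/1700.0)×264 + (1700.0/2)×0.16×€131.10 = €7,071,489.11.
Lowest total cost is €7,071,489.11 at Q = 1700.0.

Q* ≈ 1,700 trays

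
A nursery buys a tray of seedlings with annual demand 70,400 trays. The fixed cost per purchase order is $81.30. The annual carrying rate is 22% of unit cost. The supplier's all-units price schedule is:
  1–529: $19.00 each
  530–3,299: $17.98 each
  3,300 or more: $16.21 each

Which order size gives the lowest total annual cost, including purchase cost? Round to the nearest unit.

Holding cost per unit per year at price C is H = 0.22·C.
For each price level, check whether its EOQ is feasible; otherwise the best quantity at that price is the breakpoint.
Tier 1 ($19.00): EOQ = 1654.8 exceeds tier's upper bound 529, so this tier is dominated.
EOQ at $17.98 = 1701.1 (feasible in tier 2): TC = 70,400×$17.98 + (70,400/1701.1)×81.3 + (1701.1/2)×0.22×$17.98 = $1,272,521.03.
EOQ at $16.21 = 1791.6 < 3300, so use break Q=3300: TC = 70,400×$16.21 + (70,400/3300.0)×81.3 + (3300.0/2)×0.22×$16.21 = $1,148,802.63.
Lowest total cost is $1,148,802.63 at Q = 3300.0.

Q* ≈ 3,300 trays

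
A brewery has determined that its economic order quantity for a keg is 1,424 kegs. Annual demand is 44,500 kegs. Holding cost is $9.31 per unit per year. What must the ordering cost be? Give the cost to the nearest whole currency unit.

S ≈ $212

Invert the EOQ relation Q*² = 2DS/H.
From Q* = √(2DS/H): S = Q*²H / (2D) = 1,424² × 9.31 / (2 × 44,500) = 212.1190.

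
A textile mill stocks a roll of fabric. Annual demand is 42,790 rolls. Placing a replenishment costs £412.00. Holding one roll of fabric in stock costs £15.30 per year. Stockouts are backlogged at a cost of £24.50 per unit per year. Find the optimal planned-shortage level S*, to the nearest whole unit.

S* ≈ 744 rolls

With planned backorders, Q* = √(2DS/H) · √((H+B)/B).
√(2DS/H) = √(2 × 42,790 × 412 / 15.3) = 1518.060.
√((H+B)/B) = √((15.3+24.5)/24.5) = 1.2746.
Q* ≈ 1934.851.
S* = Q* · H/(H+B) = 1934.851 × 15.3/39.8 ≈ 743.800.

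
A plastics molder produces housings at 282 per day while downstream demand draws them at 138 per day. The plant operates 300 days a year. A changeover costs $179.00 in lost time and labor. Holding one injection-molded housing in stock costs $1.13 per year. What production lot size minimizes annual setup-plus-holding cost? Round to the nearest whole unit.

Q* ≈ 5,068 housings

Annual demand D = 138 × 300 = 41,400.
Production build-up factor (1 − d/p) = 1 − 138/282 = 0.5106.
Q* = √(2DS / (H(1 − d/p))) = √(2 × 41,400 × 179 / (1.13 × 0.5106)).
= √(14,821,200 / 0.577) ≈ 5068.107.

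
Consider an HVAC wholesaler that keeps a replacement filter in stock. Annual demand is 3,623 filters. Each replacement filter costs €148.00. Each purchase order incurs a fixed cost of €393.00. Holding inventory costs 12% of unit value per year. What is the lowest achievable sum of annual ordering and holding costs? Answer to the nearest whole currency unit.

TC* ≈ €7,112

Holding cost H = 0.12 × €148.00 = €17.7600 per unit per year.
EOQ = √(2DS/H) = √(2 × 3,623 × 393 / 17.76) ≈ 400.43.
At the optimum the two cost components are equal, so total cost = 2·(Q*/2)H = Q*·H.
Minimum total = √(2DSH) = √(2 × 3,623 × 393 × 17.76) ≈ 7111.593.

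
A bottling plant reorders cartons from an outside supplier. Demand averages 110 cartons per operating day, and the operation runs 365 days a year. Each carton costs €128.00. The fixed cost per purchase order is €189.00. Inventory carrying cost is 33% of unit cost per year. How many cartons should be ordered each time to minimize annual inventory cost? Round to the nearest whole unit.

Annual demand D = 110 × 365 = 40,150.
Holding cost H = 0.33 × €128.00 = €42.2400 per unit per year.
EOQ = √(2DS / H) = √(2 × 40,150 × 189 / 42.24).
= √(15,176,700 / 42.24) = √359,296.875 ≈ 599.414.

Q* ≈ 599 cartons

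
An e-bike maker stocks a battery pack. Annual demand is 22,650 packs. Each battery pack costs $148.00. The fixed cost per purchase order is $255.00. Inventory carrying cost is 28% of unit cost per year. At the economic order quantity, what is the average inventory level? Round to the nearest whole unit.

Holding cost H = 0.28 × $148.00 = $41.4400 per unit per year.
EOQ = √(2DS/H) = √(2 × 22,650 × 255 / 41.44) ≈ 527.97.
Average inventory = Q*/2 ≈ 527.97 / 2 = 263.985.

Average inventory ≈ 264 packs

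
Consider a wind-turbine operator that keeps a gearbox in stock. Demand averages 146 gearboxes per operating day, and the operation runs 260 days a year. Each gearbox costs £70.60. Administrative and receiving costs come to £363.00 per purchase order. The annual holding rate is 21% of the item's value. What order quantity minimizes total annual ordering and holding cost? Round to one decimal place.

Q* ≈ 1,363.4 gearboxes

Annual demand D = 146 × 260 = 37,960.
Holding cost H = 0.21 × £70.60 = £14.8260 per unit per year.
EOQ = √(2DS / H) = √(2 × 37,960 × 363 / 14.826).
= √(27,558,960 / 14.826) = √1,858,826.3861 ≈ 1363.388.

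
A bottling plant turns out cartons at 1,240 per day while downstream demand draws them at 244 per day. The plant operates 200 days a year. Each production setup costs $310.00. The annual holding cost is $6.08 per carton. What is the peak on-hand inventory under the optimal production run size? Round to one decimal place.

Annual demand D = 244 × 200 = 48,800.
Production build-up factor (1 − d/p) = 1 − 244/1,240 = 0.8032.
Q* = √(2DS / (H(1 − d/p))) = √(2 × 48,800 × 310 / (6.08 × 0.8032)).
= √(30,256,000 / 4.8836) ≈ 2489.059.
Maximum inventory = Q*(1 − d/p) = 2489.059 × 0.8032 ≈ 1999.276.

I_max ≈ 1,999.3 cartons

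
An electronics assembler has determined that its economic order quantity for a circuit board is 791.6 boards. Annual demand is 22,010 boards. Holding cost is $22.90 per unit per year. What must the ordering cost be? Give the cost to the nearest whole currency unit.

S ≈ $326

Squaring Q* = √(2DS/H) gives Q*² = 2DS/H.
From Q* = √(2DS/H): S = Q*²H / (2D) = 791.6² × 22.9 / (2 × 22,010) = 325.9845.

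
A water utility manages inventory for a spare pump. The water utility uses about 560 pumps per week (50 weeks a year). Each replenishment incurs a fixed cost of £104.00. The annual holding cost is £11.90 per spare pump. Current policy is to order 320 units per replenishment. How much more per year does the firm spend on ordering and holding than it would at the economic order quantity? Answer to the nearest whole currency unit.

Annual demand D = 560 × 50 = 28,000.
EOQ = √(2DS/H) = √(2 × 28,000 × 104 / 11.9) ≈ 699.58.
Cost at Q* = (D/Q*)S + (Q*/2)H = √(2DSH) ≈ £8,325.00.
Cost at Q = 320: (28,000/320)×104 + (320/2)×11.9 = £9,100.00 + £1,904.00 = £11,004.00.
Excess = £11,004.00 − £8,325.00 = £2,679.00.

Extra cost ≈ £2,679 per year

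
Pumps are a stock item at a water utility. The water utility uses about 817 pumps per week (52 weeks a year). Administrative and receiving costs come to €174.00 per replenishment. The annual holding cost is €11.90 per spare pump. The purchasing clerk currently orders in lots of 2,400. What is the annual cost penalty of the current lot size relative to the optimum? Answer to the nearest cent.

Annual demand D = 817 × 52 = 42,484.
EOQ = √(2DS/H) = √(2 × 42,484 × 174 / 11.9) ≈ 1114.63.
Cost at Q* = (D/Q*)S + (Q*/2)H = √(2DSH) ≈ €13,264.04.
Cost at Q = 2,400: (42,484/2,400)×174 + (2,400/2)×11.9 = €3,080.09 + €14,280.00 = €17,360.09.
Excess = €17,360.09 − €13,264.04 = €4,096.05.

Extra cost ≈ €4,096.05 per year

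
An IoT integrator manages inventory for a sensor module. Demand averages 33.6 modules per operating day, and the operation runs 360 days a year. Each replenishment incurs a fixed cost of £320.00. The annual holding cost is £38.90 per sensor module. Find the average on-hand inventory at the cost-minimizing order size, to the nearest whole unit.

Average inventory ≈ 223 modules

Annual demand D = 33.6 × 360 = 12,096.
EOQ = √(2DS/H) = √(2 × 12,096 × 320 / 38.9) ≈ 446.10.
Average inventory = Q*/2 ≈ 446.10 / 2 = 223.052.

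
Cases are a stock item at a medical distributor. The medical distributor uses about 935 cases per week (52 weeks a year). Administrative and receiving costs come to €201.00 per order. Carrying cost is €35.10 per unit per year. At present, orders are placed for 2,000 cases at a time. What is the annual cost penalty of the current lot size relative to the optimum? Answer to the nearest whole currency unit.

Extra cost ≈ €13,794 per year

Annual demand D = 935 × 52 = 48,620.
EOQ = √(2DS/H) = √(2 × 48,620 × 201 / 35.1) ≈ 746.22.
Cost at Q* = (D/Q*)S + (Q*/2)H = √(2DSH) ≈ €26,192.33.
Cost at Q = 2,000: (48,620/2,000)×201 + (2,000/2)×35.1 = €4,886.31 + €35,100.00 = €39,986.31.
Excess = €39,986.31 − €26,192.33 = €13,793.98.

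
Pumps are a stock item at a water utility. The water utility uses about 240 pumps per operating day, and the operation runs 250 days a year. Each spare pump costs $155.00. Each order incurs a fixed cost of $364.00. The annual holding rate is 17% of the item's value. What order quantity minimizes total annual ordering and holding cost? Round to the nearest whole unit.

Q* ≈ 1,288 pumps

Annual demand D = 240 × 250 = 60,000.
Holding cost H = 0.17 × $155.00 = $26.3500 per unit per year.
EOQ = √(2DS / H) = √(2 × 60,000 × 364 / 26.35).
= √(43,680,000 / 26.35) = √1,657,685.0095 ≈ 1287.511.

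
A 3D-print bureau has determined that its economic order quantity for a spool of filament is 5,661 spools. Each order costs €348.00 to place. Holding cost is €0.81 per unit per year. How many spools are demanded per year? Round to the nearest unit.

Invert the EOQ relation Q*² = 2DS/H.
From Q* = √(2DS/H): D = Q*²H / (2S) = 5,661² × 0.81 / (2 × 348) = 37295.986.

D ≈ 37,296 spools per year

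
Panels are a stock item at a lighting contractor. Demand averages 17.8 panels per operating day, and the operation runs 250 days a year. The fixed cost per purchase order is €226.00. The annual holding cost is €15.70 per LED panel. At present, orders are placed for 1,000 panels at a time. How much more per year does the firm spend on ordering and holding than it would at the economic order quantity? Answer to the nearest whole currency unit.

Annual demand D = 17.8 × 250 = 4,450.
EOQ = √(2DS/H) = √(2 × 4,450 × 226 / 15.7) ≈ 357.93.
Cost at Q* = (D/Q*)S + (Q*/2)H = √(2DSH) ≈ €5,619.52.
Cost at Q = 1,000: (4,450/1,000)×226 + (1,000/2)×15.7 = €1,005.70 + €7,850.00 = €8,855.70.
Excess = €8,855.70 − €5,619.52 = €3,236.18.

Extra cost ≈ €3,236 per year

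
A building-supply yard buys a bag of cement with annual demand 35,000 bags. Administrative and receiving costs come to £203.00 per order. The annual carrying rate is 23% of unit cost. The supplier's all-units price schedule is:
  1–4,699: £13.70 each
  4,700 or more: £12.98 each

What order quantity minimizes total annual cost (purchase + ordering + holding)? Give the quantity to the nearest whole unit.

Q* ≈ 4,700 bags

Holding cost per unit per year at price C is H = 0.23·C.
Evaluate total cost at each tier's feasible EOQ or, if the EOQ is below the tier, at the tier's minimum quantity.
EOQ at £13.70 = 2123.6 (feasible in tier 1): TC = 35,000×£13.70 + (35,000/2123.6)×203 + (2123.6/2)×0.23×£13.70 = £486,191.47.
EOQ at £12.98 = 2181.7 < 4700, so use break Q=4700: TC = 35,000×£12.98 + (35,000/4700.0)×203 + (4700.0/2)×0.23×£12.98 = £462,827.39.
Lowest total cost is £462,827.39 at Q = 4700.0.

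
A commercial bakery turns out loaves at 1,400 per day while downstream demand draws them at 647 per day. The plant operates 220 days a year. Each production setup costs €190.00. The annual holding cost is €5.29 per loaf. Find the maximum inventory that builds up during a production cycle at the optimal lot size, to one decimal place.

I_max ≈ 2,345.1 loaves

Annual demand D = 647 × 220 = 142,340.
Production build-up factor (1 − d/p) = 1 − 647/1,400 = 0.5379.
Q* = √(2DS / (H(1 − d/p))) = √(2 × 142,340 × 190 / (5.29 × 0.5379)).
= √(54,089,200 / 2.8453) ≈ 4360.075.
Maximum inventory = Q*(1 − d/p) = 4360.075 × 0.5379 ≈ 2345.098.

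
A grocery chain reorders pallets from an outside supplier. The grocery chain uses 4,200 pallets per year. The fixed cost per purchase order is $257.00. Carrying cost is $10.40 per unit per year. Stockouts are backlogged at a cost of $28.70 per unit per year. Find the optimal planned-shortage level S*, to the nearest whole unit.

S* ≈ 141 pallets

With planned backorders, Q* = √(2DS/H) · √((H+B)/B).
√(2DS/H) = √(2 × 4,200 × 257 / 10.4) = 455.606.
√((H+B)/B) = √((10.4+28.7)/28.7) = 1.1672.
Q* ≈ 531.786.
S* = Q* · H/(H+B) = 531.786 × 10.4/39.1 ≈ 141.447.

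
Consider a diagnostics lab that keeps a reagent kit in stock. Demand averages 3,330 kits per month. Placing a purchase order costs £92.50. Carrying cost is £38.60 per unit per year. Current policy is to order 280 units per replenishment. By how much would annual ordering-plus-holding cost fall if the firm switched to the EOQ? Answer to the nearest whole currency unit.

Extra cost ≈ £1,713 per year

Annual demand D = 3,330 × 12 = 39,960.
EOQ = √(2DS/H) = √(2 × 39,960 × 92.5 / 38.6) ≈ 437.63.
Cost at Q* = (D/Q*)S + (Q*/2)H = √(2DSH) ≈ £16,892.43.
Cost at Q = 280: (39,960/280)×92.5 + (280/2)×38.6 = £13,201.07 + £5,404.00 = £18,605.07.
Excess = £18,605.07 − £16,892.43 = £1,712.64.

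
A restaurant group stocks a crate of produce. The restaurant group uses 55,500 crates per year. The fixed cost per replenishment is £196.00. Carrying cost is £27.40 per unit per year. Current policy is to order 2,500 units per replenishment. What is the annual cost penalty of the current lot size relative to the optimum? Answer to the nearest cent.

Extra cost ≈ £14,185.75 per year

EOQ = √(2DS/H) = √(2 × 55,500 × 196 / 27.4) ≈ 891.07.
Cost at Q* = (D/Q*)S + (Q*/2)H = √(2DSH) ≈ £24,415.45.
Cost at Q = 2,500: (55,500/2,500)×196 + (2,500/2)×27.4 = £4,351.20 + £34,250.00 = £38,601.20.
Excess = £38,601.20 − £24,415.45 = £14,185.75.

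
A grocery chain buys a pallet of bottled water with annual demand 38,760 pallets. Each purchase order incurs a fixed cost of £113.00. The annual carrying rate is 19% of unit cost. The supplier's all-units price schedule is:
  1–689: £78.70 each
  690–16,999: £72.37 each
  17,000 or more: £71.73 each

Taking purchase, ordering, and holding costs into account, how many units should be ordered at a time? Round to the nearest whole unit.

Q* ≈ 798 pallets

Holding cost per unit per year at price C is H = 0.19·C.
Candidates are each tier's EOQ (if it falls in that tier) and each price-break quantity.
Tier 1 (£78.70): EOQ = 765.4 exceeds tier's upper bound 689, so this tier is dominated.
EOQ at £72.37 = 798.2 (feasible in tier 2): TC = 38,760×£72.37 + (38,760/798.2)×113 + (798.2/2)×0.19×£72.37 = £2,816,036.14.
EOQ at £71.73 = 801.7 < 17000, so use break Q=17000: TC = 38,760×£71.73 + (38,760/17000.0)×113 + (17000.0/2)×0.19×£71.73 = £2,896,356.39.
Lowest total cost is £2,816,036.14 at Q = 798.2.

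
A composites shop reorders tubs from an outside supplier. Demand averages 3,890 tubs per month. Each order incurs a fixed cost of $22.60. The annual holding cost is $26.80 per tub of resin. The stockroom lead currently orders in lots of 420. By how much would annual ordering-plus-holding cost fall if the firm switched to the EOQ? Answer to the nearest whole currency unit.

Annual demand D = 3,890 × 12 = 46,680.
EOQ = √(2DS/H) = √(2 × 46,680 × 22.6 / 26.8) ≈ 280.59.
Cost at Q* = (D/Q*)S + (Q*/2)H = √(2DSH) ≈ $7,519.73.
Cost at Q = 420: (46,680/420)×22.6 + (420/2)×26.8 = $2,511.83 + $5,628.00 = $8,139.83.
Excess = $8,139.83 − $7,519.73 = $620.10.

Extra cost ≈ $620 per year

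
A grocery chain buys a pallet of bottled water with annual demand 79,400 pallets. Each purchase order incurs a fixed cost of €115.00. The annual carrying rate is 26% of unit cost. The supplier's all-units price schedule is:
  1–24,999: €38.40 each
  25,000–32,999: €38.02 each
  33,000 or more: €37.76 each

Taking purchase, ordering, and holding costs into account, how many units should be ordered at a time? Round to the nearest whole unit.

Holding cost per unit per year at price C is H = 0.26·C.
Candidates are each tier's EOQ (if it falls in that tier) and each price-break quantity.
EOQ at €38.40 = 1352.5 (feasible in tier 1): TC = 79,400×€38.40 + (79,400/1352.5)×115 + (1352.5/2)×0.26×€38.40 = €3,062,462.88.
EOQ at €38.02 = 1359.2 < 25000, so use break Q=25000: TC = 79,400×€38.02 + (79,400/25000.0)×115 + (25000.0/2)×0.26×€38.02 = €3,142,718.24.
EOQ at €37.76 = 1363.9 < 33000, so use break Q=33000: TC = 79,400×€37.76 + (79,400/33000.0)×115 + (33000.0/2)×0.26×€37.76 = €3,160,411.10.
Lowest total cost is €3,062,462.88 at Q = 1352.5.

Q* ≈ 1,352 pallets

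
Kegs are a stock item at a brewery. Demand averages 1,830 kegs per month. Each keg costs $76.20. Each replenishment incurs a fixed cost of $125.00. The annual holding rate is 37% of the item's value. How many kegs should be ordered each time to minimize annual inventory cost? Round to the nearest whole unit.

Annual demand D = 1,830 × 12 = 21,960.
Holding cost H = 0.37 × $76.20 = $28.1940 per unit per year.
EOQ = √(2DS / H) = √(2 × 21,960 × 125 / 28.194).
= √(5,490,000 / 28.194) = √194,722.2813 ≈ 441.273.

Q* ≈ 441 kegs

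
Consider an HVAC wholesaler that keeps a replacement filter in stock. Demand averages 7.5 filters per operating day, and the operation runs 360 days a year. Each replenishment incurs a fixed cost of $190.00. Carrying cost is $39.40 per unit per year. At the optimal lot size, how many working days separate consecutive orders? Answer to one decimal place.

T ≈ 21.5 days

Annual demand D = 7.5 × 360 = 2,700.
Q* = √(2DS/H) = √(2 × 2,700 × 190 / 39.4) ≈ 161.37.
Cycle time = Q*/D × 360 = 161.37 / 2,700 × 360 ≈ 21.516 days.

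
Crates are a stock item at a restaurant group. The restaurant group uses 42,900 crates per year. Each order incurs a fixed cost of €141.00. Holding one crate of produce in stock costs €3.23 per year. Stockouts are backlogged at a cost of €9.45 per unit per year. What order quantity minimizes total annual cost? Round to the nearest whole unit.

With planned backorders, Q* = √(2DS/H) · √((H+B)/B).
√(2DS/H) = √(2 × 42,900 × 141 / 3.23) = 1935.316.
√((H+B)/B) = √((3.23+9.45)/9.45) = 1.1584.
Q* ≈ 2241.794.

Q* ≈ 2,242 crates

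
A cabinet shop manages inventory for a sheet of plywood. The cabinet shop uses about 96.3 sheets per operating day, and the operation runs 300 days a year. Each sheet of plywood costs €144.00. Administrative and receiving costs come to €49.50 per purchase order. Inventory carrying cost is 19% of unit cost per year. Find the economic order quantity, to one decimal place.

Q* ≈ 323.3 sheets

Annual demand D = 96.3 × 300 = 28,890.
Holding cost H = 0.19 × €144.00 = €27.3600 per unit per year.
EOQ = √(2DS / H) = √(2 × 28,890 × 49.5 / 27.36).
= √(2,860,110 / 27.36) = √104,536.1842 ≈ 323.321.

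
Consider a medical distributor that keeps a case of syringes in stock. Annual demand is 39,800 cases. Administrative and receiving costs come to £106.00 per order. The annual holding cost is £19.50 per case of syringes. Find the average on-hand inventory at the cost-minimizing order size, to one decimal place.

Q* = √(2DS/H) = √(2 × 39,800 × 106 / 19.5) ≈ 657.80.
Average inventory = Q*/2 ≈ 657.80 / 2 = 328.899.

Average inventory ≈ 328.9 cases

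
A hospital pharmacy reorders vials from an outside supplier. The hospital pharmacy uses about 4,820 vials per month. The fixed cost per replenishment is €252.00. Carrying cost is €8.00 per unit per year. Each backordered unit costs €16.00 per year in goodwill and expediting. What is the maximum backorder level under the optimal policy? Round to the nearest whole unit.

Annual demand D = 4,820 × 12 = 57,840.
With planned backorders, Q* = √(2DS/H) · √((H+B)/B).
√(2DS/H) = √(2 × 57,840 × 252 / 8) = 1908.905.
√((H+B)/B) = √((8+16)/16) = 1.2247.
Q* ≈ 2337.922.
S* = Q* · H/(H+B) = 2337.922 × 8/24 ≈ 779.307.

S* ≈ 779 vials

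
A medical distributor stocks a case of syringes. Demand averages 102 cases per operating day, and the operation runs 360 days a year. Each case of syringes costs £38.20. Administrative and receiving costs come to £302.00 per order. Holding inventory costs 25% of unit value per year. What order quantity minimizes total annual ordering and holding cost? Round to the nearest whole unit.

Annual demand D = 102 × 360 = 36,720.
Holding cost H = 0.25 × £38.20 = £9.5500 per unit per year.
EOQ = √(2DS / H) = √(2 × 36,720 × 302 / 9.55).
= √(22,178,880 / 9.55) = √2,322,395.8115 ≈ 1523.941.

Q* ≈ 1,524 cases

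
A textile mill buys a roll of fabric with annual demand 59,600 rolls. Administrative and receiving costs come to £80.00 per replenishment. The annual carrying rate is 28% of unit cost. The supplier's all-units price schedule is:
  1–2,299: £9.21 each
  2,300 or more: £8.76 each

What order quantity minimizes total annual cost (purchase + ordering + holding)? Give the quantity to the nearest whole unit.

Q* ≈ 2,300 rolls

Holding cost per unit per year at price C is H = 0.28·C.
Candidates are each tier's EOQ (if it falls in that tier) and each price-break quantity.
EOQ at £9.21 = 1923.0 (feasible in tier 1): TC = 59,600×£9.21 + (59,600/1923.0)×80 + (1923.0/2)×0.28×£9.21 = £553,874.98.
EOQ at £8.76 = 1971.8 < 2300, so use break Q=2300: TC = 59,600×£8.76 + (59,600/2300.0)×80 + (2300.0/2)×0.28×£8.76 = £526,989.76.
Lowest total cost is £526,989.76 at Q = 2300.0.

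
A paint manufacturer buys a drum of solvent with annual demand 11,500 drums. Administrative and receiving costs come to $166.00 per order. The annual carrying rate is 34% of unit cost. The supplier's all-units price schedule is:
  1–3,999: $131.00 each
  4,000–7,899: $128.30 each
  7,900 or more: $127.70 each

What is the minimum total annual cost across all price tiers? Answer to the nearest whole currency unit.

TC* ≈ $1,519,540

Holding cost per unit per year at price C is H = 0.34·C.
Candidates are each tier's EOQ (if it falls in that tier) and each price-break quantity.
EOQ at $131.00 = 292.8 (feasible in tier 1): TC = 11,500×$131.00 + (11,500/292.8)×166 + (292.8/2)×0.34×$131.00 = $1,519,540.46.
EOQ at $128.30 = 295.8 < 4000, so use break Q=4000: TC = 11,500×$128.30 + (11,500/4000.0)×166 + (4000.0/2)×0.34×$128.30 = $1,563,171.25.
EOQ at $127.70 = 296.5 < 7900, so use break Q=7900: TC = 11,500×$127.70 + (11,500/7900.0)×166 + (7900.0/2)×0.34×$127.70 = $1,640,292.75.
Lowest total cost among the candidates is at Q = 292.8.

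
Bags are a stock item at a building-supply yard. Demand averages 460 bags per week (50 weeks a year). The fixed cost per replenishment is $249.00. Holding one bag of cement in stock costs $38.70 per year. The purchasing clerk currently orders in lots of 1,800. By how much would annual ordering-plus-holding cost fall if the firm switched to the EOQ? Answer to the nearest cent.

Extra cost ≈ $16,957.69 per year

Annual demand D = 460 × 50 = 23,000.
EOQ = √(2DS/H) = √(2 × 23,000 × 249 / 38.7) ≈ 544.03.
Cost at Q* = (D/Q*)S + (Q*/2)H = √(2DSH) ≈ $21,053.97.
Cost at Q = 1,800: (23,000/1,800)×249 + (1,800/2)×38.7 = $3,181.67 + $34,830.00 = $38,011.67.
Excess = $38,011.67 − $21,053.97 = $16,957.69.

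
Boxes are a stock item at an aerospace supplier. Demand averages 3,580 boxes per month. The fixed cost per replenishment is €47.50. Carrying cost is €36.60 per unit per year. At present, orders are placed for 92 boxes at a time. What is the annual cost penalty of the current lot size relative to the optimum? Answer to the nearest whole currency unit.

Annual demand D = 3,580 × 12 = 42,960.
EOQ = √(2DS/H) = √(2 × 42,960 × 47.5 / 36.6) ≈ 333.93.
Cost at Q* = (D/Q*)S + (Q*/2)H = √(2DSH) ≈ €12,221.78.
Cost at Q = 92: (42,960/92)×47.5 + (92/2)×36.6 = €22,180.43 + €1,683.60 = €23,864.03.
Excess = €23,864.03 − €12,221.78 = €11,642.25.

Extra cost ≈ €11,642 per year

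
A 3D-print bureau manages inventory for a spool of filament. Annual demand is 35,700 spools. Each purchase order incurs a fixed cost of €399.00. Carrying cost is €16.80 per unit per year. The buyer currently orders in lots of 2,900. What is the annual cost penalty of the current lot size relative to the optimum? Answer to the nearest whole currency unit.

Extra cost ≈ €7,395 per year

EOQ = √(2DS/H) = √(2 × 35,700 × 399 / 16.8) ≈ 1302.21.
Cost at Q* = (D/Q*)S + (Q*/2)H = √(2DSH) ≈ €21,877.12.
Cost at Q = 2,900: (35,700/2,900)×399 + (2,900/2)×16.8 = €4,911.83 + €24,360.00 = €29,271.83.
Excess = €29,271.83 − €21,877.12 = €7,394.71.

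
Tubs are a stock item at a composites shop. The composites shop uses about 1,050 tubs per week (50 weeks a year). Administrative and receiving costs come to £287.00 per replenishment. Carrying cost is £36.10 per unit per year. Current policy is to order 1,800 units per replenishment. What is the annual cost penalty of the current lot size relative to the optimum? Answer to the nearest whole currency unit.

Extra cost ≈ £7,878 per year

Annual demand D = 1,050 × 50 = 52,500.
EOQ = √(2DS/H) = √(2 × 52,500 × 287 / 36.1) ≈ 913.65.
Cost at Q* = (D/Q*)S + (Q*/2)H = √(2DSH) ≈ £32,982.93.
Cost at Q = 1,800: (52,500/1,800)×287 + (1,800/2)×36.1 = £8,370.83 + £32,490.00 = £40,860.83.
Excess = £40,860.83 − £32,982.93 = £7,877.91.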